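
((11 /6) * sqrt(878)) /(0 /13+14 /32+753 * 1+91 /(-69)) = 2024 * sqrt(878) /830339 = 0.07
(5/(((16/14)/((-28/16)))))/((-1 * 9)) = 245/288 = 0.85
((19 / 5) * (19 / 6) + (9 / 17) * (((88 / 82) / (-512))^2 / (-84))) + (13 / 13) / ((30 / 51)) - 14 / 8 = 2356478618299 / 196646338560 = 11.98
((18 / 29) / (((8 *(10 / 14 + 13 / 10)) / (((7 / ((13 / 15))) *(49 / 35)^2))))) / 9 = 2401 / 35438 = 0.07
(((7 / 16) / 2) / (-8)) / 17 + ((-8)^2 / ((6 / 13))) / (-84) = -453049 / 274176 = -1.65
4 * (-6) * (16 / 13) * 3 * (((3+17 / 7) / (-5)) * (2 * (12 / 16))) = 65664 / 455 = 144.32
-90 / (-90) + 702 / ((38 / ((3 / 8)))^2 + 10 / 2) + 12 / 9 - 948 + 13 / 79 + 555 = -8555675723 / 21913257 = -390.43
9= 9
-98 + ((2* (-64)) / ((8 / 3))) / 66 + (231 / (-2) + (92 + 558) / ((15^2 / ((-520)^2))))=154626383 / 198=780941.33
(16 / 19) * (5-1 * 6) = -16 / 19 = -0.84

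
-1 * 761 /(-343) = 761 /343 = 2.22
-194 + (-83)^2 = 6695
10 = 10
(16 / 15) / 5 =16 / 75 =0.21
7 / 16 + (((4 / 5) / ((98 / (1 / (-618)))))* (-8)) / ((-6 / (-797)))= 1640813 / 3633840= 0.45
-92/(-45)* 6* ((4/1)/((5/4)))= 39.25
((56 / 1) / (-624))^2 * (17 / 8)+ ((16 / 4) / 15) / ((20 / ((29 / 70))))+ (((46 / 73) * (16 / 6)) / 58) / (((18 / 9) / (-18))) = -21467527609 / 90158796000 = -0.24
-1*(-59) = 59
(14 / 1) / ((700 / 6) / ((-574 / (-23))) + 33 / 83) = 71463 / 25892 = 2.76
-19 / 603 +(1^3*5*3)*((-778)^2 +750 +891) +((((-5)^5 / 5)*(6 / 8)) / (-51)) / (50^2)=1493181157435 / 164016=9103874.97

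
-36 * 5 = -180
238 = 238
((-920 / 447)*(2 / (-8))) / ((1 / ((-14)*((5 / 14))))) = -1150 / 447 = -2.57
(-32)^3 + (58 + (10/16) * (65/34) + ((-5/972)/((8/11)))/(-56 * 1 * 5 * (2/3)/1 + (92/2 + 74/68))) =-1282469660965/39208698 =-32708.81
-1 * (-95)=95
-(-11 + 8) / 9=1 / 3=0.33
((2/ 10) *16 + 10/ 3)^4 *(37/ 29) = 3412762192/ 1468125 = 2324.57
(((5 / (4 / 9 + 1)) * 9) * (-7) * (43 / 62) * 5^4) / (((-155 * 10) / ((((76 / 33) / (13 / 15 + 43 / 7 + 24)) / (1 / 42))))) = 42560083125 / 223724644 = 190.23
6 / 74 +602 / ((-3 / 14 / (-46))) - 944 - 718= 14159983 / 111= 127567.41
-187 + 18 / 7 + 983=5590 / 7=798.57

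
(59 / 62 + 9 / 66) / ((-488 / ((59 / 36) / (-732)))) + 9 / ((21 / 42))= 78933326977 / 4385183616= 18.00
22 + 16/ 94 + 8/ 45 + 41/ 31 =1551961/ 65565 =23.67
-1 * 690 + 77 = -613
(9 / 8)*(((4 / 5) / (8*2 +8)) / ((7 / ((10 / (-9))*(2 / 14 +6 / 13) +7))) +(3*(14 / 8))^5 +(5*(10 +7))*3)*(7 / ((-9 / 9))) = -373669933591 / 11182080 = -33416.85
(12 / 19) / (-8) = -3 / 38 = -0.08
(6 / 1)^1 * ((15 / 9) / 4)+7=19 / 2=9.50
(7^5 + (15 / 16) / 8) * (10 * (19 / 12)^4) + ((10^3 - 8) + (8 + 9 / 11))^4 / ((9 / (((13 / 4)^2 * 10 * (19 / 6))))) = 724474360953903533611915 / 19430129664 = 37286131049151.17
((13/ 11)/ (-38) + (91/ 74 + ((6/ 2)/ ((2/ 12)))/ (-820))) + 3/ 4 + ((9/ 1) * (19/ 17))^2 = 188949700769/ 1832566340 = 103.11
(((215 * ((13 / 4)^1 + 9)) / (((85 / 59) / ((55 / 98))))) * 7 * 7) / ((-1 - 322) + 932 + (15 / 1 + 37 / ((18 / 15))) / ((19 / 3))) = 129907085 / 1592356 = 81.58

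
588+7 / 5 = 2947 / 5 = 589.40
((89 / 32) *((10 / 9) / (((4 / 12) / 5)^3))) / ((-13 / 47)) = -7843125 / 208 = -37707.33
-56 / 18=-28 / 9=-3.11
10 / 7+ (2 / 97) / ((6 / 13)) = 3001 / 2037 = 1.47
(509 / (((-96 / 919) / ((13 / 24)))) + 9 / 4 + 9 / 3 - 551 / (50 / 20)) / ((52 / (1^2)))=-2529511 / 46080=-54.89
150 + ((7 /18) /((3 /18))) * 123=437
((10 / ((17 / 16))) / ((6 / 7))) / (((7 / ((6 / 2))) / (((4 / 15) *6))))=128 / 17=7.53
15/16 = 0.94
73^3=389017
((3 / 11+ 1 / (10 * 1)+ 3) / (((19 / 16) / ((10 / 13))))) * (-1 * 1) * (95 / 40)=-742 / 143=-5.19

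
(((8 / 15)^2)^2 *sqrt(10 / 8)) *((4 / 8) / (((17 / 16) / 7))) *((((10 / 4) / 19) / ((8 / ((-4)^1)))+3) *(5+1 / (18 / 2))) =294117376 *sqrt(5) / 147166875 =4.47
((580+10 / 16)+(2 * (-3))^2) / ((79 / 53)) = 261449 / 632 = 413.69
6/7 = 0.86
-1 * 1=-1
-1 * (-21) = 21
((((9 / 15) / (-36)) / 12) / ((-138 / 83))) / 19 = 83 / 1887840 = 0.00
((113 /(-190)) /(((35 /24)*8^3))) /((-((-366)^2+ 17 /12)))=1017 /171036829600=0.00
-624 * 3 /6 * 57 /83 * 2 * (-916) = 32580288 /83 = 392533.59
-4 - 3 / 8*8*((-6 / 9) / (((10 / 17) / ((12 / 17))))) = -8 / 5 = -1.60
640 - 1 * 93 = 547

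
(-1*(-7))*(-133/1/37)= -931/37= -25.16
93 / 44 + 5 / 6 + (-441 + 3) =-435.05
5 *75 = 375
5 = 5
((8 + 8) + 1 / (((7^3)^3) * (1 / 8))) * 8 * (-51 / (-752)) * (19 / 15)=20854744356 / 1896619529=11.00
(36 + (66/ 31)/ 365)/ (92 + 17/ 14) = 1901228/ 4922025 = 0.39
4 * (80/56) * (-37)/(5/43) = -12728/7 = -1818.29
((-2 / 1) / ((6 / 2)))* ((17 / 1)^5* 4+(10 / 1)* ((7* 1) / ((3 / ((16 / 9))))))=-306691352 / 81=-3786312.99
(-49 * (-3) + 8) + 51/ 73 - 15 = 10271/ 73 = 140.70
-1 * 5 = -5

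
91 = 91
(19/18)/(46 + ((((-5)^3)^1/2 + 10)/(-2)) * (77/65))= 26/1899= 0.01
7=7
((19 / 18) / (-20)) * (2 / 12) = -19 / 2160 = -0.01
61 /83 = 0.73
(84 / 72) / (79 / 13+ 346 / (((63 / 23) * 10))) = 9555 / 153224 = 0.06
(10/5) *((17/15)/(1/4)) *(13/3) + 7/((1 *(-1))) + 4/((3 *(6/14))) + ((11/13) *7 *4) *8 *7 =88541/65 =1362.17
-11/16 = -0.69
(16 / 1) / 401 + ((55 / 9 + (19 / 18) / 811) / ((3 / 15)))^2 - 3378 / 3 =-1822257272335 / 9494860356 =-191.92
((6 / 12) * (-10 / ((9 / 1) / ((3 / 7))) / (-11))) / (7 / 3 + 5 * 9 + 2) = 0.00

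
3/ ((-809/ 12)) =-0.04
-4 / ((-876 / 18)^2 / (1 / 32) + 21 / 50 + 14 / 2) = -1800 / 34108939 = -0.00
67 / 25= 2.68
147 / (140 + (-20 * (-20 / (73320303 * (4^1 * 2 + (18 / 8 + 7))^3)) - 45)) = 3540697774479369 / 2288206044757165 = 1.55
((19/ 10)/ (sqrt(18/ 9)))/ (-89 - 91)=-19 * sqrt(2)/ 3600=-0.01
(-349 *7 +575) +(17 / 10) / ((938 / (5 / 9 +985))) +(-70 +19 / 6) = -8159392 / 4221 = -1933.05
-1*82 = -82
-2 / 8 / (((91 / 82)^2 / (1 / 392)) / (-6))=5043 / 1623076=0.00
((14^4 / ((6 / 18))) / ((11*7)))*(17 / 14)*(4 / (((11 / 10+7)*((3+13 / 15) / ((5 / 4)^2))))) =1041250 / 2871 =362.68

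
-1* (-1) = 1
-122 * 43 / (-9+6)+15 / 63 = 36727 / 21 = 1748.90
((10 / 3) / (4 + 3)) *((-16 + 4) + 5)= -10 / 3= -3.33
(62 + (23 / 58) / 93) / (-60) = -334451 / 323640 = -1.03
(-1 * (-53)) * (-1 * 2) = -106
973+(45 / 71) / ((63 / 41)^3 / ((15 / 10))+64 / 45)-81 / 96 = 13157873471203 / 13532434144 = 972.32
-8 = -8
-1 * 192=-192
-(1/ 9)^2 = -1/ 81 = -0.01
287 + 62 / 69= 19865 / 69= 287.90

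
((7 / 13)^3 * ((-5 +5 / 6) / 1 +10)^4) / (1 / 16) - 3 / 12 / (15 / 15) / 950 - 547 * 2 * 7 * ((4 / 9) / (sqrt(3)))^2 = 4844806080329 / 2028709800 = 2388.12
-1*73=-73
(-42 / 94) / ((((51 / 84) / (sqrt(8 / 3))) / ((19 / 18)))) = -3724 *sqrt(6) / 7191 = -1.27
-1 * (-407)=407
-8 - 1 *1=-9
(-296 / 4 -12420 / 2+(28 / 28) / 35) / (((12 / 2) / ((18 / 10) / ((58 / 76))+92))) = -98824.48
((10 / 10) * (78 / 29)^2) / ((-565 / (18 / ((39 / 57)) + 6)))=-39312 / 95033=-0.41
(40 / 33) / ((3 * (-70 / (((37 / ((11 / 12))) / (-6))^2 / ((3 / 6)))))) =-43808 / 83853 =-0.52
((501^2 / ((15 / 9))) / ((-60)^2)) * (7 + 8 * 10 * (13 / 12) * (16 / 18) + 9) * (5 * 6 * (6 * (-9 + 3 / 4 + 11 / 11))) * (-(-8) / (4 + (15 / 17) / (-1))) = -17269091912 / 1325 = -13033276.91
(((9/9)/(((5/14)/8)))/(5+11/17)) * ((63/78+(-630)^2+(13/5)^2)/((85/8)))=3611858866/24375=148178.83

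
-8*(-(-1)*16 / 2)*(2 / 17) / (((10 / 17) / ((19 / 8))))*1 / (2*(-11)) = 1.38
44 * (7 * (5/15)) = 308/3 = 102.67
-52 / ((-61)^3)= 52 / 226981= 0.00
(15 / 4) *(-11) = -165 / 4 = -41.25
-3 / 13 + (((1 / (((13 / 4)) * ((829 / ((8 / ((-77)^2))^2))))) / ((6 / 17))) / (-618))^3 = -9995383357946047122551393553117190939732361 / 43313327884432870864389372063507821824548519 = -0.23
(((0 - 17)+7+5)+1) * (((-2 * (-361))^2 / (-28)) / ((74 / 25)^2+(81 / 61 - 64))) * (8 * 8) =-1271932960000 / 14387373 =-88406.20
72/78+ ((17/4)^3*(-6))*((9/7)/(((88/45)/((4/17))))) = -4505619/64064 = -70.33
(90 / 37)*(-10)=-900 / 37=-24.32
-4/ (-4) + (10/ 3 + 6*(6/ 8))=53/ 6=8.83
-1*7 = -7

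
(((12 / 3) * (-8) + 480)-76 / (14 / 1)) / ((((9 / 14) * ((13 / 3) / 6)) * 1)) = 12392 / 13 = 953.23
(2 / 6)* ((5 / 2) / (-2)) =-5 / 12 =-0.42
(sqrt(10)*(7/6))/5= 7*sqrt(10)/30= 0.74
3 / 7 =0.43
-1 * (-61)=61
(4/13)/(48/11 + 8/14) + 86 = 106287/1235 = 86.06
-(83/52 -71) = 3609/52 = 69.40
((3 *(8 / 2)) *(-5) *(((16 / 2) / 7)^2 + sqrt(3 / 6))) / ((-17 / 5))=150 *sqrt(2) / 17 + 19200 / 833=35.53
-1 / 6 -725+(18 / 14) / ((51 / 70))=-73787 / 102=-723.40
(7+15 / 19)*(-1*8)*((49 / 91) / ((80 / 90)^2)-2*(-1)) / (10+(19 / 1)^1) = -82547 / 14326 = -5.76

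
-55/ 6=-9.17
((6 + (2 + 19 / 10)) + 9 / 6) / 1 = 57 / 5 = 11.40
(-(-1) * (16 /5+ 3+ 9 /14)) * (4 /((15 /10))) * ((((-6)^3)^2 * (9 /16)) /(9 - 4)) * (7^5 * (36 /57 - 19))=-29568429398.80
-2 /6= -1 /3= -0.33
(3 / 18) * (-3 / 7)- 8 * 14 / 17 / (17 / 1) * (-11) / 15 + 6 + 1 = 437743 / 60690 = 7.21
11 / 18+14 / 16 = 107 / 72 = 1.49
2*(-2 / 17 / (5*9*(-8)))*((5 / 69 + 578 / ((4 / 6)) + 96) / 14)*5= 16613 / 73899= 0.22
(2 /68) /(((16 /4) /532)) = 133 /34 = 3.91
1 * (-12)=-12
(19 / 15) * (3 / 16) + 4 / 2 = 179 / 80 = 2.24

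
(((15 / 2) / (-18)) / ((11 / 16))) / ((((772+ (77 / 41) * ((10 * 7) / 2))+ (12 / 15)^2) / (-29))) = 594500 / 28357923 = 0.02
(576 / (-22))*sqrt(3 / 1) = -288*sqrt(3) / 11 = -45.35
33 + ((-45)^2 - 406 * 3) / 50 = 2457 / 50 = 49.14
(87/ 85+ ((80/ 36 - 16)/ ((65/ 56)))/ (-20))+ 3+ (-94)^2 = 439599682/ 49725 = 8840.62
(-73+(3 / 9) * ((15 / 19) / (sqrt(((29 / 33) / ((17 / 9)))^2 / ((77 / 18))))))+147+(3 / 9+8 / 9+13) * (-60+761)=935 * sqrt(154) / 9918+90394 / 9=10044.95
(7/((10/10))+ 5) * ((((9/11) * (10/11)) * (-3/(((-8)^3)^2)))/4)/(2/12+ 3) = -1215/150667264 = -0.00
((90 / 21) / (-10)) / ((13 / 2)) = -0.07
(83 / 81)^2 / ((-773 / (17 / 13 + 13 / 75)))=-9947716 / 4944861675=-0.00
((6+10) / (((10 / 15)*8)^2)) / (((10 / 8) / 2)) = 9 / 10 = 0.90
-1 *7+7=0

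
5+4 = 9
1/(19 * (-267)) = -1/5073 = -0.00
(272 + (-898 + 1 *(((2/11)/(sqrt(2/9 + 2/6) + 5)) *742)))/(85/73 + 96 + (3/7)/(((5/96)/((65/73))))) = -36999977/6460795 - 568743 *sqrt(5)/32303975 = -5.77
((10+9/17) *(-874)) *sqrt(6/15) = -156446 *sqrt(10)/85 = -5820.30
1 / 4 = 0.25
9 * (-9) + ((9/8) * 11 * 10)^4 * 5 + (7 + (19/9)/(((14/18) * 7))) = 1172602477.66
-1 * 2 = -2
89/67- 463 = -30932/67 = -461.67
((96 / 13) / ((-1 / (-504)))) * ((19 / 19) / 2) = 24192 / 13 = 1860.92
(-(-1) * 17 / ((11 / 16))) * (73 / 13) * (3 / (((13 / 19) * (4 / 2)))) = 565896 / 1859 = 304.41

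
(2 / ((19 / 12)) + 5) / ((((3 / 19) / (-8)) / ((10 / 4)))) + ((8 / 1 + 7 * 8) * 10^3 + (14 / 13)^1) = 63207.74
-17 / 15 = -1.13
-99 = -99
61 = 61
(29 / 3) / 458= 29 / 1374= 0.02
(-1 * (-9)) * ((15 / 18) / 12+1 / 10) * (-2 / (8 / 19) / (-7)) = 1159 / 1120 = 1.03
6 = 6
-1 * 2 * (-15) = 30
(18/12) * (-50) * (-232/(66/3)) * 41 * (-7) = -2496900/11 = -226990.91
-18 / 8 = -9 / 4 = -2.25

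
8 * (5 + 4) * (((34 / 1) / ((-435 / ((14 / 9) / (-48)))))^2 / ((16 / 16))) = 14161 / 30654450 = 0.00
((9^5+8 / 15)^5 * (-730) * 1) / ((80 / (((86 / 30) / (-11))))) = 1707260267400065857245871.00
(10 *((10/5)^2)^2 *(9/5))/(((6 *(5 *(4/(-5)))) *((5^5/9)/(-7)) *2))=378/3125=0.12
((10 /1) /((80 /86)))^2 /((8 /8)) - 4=1785 /16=111.56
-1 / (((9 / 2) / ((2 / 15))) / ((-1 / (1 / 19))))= 76 / 135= 0.56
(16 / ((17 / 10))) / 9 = 160 / 153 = 1.05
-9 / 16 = -0.56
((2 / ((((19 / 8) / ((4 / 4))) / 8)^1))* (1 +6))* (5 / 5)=896 / 19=47.16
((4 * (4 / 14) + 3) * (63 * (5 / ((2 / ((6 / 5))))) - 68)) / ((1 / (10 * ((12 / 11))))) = 38280 / 7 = 5468.57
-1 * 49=-49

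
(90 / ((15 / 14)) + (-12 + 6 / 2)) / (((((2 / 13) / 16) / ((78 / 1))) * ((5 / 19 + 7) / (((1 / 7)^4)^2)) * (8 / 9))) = 2167425 / 132590423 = 0.02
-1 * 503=-503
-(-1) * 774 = 774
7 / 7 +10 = 11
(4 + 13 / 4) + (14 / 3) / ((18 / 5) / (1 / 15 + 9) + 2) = 17989 / 1956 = 9.20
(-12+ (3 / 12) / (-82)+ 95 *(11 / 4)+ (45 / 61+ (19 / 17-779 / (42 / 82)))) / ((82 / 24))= -9070016111 / 24404758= -371.65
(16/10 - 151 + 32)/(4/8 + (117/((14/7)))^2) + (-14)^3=-187842868/68455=-2744.03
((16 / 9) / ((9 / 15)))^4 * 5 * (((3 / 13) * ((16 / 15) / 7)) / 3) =655360000 / 145083393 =4.52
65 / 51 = 1.27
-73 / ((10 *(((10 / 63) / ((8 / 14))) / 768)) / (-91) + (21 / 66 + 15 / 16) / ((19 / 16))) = -9596530944 / 139002007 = -69.04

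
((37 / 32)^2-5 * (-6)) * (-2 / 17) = -3.69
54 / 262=27 / 131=0.21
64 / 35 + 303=10669 / 35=304.83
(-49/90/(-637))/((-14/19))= -0.00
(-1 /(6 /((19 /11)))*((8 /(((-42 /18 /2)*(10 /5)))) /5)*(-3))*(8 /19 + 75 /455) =-12156 /35035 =-0.35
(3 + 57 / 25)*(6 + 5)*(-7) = -10164 / 25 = -406.56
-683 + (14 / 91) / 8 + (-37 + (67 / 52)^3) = -100934293 / 140608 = -717.84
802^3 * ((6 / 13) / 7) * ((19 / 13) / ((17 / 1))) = 58806855312 / 20111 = 2924113.93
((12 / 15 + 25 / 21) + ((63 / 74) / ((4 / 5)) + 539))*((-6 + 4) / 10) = -108.41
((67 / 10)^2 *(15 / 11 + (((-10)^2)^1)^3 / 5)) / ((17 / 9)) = 17776561203 / 3740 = 4753091.23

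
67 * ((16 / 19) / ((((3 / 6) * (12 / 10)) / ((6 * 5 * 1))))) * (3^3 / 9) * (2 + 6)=1286400 / 19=67705.26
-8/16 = -1/2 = -0.50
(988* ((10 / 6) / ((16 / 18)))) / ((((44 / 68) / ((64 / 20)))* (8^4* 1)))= 12597 / 5632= 2.24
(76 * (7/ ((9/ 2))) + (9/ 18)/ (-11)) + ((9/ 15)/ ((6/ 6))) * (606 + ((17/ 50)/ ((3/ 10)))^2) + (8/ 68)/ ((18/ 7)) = 203051083/ 420750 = 482.59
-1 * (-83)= 83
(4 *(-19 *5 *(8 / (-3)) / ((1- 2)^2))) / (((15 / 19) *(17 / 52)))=600704 / 153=3926.17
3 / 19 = 0.16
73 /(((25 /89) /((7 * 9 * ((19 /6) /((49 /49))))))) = 51846.06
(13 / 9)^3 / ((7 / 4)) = 8788 / 5103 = 1.72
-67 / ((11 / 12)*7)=-804 / 77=-10.44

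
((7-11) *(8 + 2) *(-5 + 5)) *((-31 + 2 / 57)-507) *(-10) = 0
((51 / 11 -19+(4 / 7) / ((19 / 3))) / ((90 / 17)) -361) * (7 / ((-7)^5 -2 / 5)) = 23943932 / 158073597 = 0.15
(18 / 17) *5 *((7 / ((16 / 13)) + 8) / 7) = 9855 / 952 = 10.35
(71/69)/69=71/4761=0.01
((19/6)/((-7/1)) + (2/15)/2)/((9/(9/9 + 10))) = -33/70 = -0.47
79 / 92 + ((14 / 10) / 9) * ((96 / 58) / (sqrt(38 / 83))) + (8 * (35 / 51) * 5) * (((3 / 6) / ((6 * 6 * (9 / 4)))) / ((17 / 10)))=56 * sqrt(3154) / 8265 + 6191933 / 6460884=1.34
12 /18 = 2 /3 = 0.67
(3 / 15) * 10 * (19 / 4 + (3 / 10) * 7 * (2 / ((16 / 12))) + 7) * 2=298 / 5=59.60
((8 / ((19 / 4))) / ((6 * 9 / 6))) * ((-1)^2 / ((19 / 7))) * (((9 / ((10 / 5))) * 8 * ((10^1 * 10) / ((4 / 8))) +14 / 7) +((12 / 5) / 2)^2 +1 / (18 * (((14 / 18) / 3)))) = 40340464 / 81225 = 496.65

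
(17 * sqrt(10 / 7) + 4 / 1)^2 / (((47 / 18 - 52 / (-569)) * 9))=154768 * sqrt(70) / 193753 + 3416276 / 193753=24.32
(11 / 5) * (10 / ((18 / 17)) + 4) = 1331 / 45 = 29.58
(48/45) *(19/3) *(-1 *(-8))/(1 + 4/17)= 41344/945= 43.75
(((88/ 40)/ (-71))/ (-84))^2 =121/ 889232400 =0.00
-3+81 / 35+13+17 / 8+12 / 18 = 12689 / 840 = 15.11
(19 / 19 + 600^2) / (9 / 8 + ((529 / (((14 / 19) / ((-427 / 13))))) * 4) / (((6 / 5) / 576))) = -37440104 / 4708692363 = -0.01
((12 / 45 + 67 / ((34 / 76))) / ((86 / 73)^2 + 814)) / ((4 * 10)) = 101938441 / 22160530200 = 0.00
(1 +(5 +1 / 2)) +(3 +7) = 33 / 2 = 16.50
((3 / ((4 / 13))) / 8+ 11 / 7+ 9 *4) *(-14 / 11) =-8689 / 176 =-49.37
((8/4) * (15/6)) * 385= 1925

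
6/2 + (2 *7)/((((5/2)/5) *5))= 43/5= 8.60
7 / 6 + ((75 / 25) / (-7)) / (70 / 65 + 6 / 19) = 6205 / 7224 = 0.86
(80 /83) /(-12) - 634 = -157886 /249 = -634.08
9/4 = 2.25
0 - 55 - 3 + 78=20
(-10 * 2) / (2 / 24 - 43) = 48 / 103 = 0.47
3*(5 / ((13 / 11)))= 165 / 13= 12.69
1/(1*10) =1/10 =0.10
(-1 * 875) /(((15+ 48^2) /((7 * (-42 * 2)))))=221.86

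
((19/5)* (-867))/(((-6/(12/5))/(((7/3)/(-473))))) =-76874/11825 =-6.50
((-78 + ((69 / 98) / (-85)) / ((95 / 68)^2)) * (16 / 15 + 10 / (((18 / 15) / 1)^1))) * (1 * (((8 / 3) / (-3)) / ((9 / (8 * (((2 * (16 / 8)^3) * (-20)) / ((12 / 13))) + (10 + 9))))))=-19846931033296 / 99500625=-199465.39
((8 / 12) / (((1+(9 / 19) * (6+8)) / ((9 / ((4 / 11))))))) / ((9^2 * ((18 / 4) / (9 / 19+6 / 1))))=451 / 11745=0.04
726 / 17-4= 658 / 17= 38.71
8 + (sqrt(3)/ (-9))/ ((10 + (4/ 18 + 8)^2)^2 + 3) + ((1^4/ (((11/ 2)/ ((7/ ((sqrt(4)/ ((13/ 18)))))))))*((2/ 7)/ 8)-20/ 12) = 5029/ 792-729*sqrt(3)/ 39533479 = 6.35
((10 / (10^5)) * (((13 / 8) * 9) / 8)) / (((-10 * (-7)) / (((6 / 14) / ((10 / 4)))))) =351 / 784000000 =0.00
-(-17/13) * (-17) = -289/13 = -22.23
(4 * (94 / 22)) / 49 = 188 / 539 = 0.35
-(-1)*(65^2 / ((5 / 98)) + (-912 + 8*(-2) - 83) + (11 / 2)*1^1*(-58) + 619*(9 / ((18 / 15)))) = 172245 / 2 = 86122.50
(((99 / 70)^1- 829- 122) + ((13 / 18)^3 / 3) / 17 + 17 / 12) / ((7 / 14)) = -9870476671 / 5205060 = -1896.32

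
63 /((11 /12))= 756 /11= 68.73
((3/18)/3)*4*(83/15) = 166/135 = 1.23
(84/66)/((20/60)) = 3.82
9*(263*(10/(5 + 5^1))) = 2367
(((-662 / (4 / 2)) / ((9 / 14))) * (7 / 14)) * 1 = -2317 / 9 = -257.44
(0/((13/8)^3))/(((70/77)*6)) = 0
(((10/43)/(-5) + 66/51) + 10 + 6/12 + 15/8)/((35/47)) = 748851/40936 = 18.29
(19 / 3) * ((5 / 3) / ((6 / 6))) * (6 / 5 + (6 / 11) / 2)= 171 / 11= 15.55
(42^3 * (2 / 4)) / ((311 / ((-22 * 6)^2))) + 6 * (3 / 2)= 645457455 / 311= 2075425.90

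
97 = 97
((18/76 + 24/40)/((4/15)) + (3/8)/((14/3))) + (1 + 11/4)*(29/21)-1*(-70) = 78.40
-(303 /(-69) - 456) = 10589 /23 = 460.39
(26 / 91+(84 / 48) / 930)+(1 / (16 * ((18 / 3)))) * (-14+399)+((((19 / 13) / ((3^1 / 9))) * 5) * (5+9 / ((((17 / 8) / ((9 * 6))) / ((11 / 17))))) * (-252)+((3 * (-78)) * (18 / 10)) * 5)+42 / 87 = -246551757814913 / 290988320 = -847290.91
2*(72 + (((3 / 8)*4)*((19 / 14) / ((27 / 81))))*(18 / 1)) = 2547 / 7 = 363.86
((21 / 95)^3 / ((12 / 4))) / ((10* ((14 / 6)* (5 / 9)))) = 11907 / 42868750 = 0.00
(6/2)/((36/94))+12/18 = 17/2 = 8.50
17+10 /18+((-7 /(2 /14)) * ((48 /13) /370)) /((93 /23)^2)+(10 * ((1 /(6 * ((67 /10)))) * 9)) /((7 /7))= 27544861912 /1393656615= 19.76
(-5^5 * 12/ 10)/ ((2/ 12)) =-22500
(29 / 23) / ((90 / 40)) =116 / 207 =0.56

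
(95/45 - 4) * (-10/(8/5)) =425/36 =11.81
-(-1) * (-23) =-23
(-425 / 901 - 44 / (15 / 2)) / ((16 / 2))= -0.79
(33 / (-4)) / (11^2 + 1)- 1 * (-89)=43399 / 488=88.93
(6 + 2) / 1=8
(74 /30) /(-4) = -0.62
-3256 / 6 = -1628 / 3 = -542.67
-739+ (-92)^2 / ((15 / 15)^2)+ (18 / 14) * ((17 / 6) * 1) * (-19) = 107181 / 14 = 7655.79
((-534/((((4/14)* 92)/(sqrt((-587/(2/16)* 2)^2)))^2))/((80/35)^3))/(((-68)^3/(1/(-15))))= -515414235287/425816391680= -1.21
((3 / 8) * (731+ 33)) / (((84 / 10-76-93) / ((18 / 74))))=-25785 / 59422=-0.43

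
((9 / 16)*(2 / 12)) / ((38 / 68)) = 51 / 304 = 0.17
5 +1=6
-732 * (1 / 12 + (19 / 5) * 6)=-83753 / 5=-16750.60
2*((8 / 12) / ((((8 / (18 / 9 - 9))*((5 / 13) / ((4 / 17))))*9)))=-182 / 2295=-0.08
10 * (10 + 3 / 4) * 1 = 215 / 2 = 107.50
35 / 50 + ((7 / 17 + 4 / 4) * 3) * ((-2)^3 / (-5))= 1271 / 170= 7.48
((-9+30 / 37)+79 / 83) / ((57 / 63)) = -466746 / 58349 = -8.00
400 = 400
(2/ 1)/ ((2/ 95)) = 95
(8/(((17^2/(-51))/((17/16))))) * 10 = -15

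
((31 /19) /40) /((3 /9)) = 93 /760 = 0.12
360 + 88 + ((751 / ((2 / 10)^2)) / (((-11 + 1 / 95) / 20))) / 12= -2399.42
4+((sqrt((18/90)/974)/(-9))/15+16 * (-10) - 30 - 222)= -408 - sqrt(4870)/657450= -408.00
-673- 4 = -677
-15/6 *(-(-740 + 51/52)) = -1847.55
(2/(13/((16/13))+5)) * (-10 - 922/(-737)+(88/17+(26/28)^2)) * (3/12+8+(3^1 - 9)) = -39933354/50955443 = -0.78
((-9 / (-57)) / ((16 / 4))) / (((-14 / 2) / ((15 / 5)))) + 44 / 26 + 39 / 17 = 3.97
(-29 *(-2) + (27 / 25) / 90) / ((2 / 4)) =14503 / 125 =116.02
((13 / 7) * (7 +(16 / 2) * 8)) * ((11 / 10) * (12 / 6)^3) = 40612 / 35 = 1160.34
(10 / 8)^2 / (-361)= -25 / 5776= -0.00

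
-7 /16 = -0.44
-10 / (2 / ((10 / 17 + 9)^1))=-815 / 17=-47.94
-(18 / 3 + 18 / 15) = -36 / 5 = -7.20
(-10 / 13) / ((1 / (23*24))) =-5520 / 13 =-424.62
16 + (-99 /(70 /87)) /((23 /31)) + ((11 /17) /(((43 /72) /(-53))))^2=2707884316637 /860321210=3147.53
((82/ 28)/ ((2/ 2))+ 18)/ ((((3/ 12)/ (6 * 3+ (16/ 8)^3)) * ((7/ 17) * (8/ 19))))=1230307/ 98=12554.15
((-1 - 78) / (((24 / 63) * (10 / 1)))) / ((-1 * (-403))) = -1659 / 32240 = -0.05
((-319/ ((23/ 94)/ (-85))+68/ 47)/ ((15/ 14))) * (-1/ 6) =-93174382/ 5405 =-17238.55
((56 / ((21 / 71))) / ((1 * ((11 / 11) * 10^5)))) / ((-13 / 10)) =-71 / 48750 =-0.00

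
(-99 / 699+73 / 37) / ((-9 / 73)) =-1152524 / 77589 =-14.85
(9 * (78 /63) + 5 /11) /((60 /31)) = 27683 /4620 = 5.99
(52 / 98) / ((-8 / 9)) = -117 / 196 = -0.60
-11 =-11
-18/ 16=-1.12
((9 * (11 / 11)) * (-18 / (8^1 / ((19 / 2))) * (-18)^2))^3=-1937184190723179 / 8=-242148023840397.38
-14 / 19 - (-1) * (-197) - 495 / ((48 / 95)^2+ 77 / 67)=-550.16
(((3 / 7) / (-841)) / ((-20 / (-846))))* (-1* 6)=0.13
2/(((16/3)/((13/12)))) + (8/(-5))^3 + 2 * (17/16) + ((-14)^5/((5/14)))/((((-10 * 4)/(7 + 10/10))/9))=10842525581/4000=2710631.40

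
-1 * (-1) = 1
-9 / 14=-0.64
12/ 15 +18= 94/ 5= 18.80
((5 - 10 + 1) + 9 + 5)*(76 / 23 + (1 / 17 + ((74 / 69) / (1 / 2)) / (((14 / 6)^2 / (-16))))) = -563330 / 19159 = -29.40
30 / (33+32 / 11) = 66 / 79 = 0.84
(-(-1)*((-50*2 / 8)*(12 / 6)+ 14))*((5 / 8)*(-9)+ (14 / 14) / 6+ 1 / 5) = 6941 / 120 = 57.84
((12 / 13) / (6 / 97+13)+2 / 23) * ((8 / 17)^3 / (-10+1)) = -0.00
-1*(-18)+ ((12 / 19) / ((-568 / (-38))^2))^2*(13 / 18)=14637132949 / 813173792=18.00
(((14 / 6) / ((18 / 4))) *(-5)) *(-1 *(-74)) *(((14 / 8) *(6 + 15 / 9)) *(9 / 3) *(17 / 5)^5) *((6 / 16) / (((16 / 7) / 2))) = -414446319301 / 360000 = -1151239.78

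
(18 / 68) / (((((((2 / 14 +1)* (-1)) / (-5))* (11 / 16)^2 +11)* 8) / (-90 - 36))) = -26460 / 70499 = -0.38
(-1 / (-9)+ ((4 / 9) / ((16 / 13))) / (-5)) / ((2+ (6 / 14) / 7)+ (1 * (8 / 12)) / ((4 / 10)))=343 / 32880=0.01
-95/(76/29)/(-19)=145/76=1.91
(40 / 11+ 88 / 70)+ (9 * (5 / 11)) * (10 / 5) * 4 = 14484 / 385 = 37.62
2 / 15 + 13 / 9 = 71 / 45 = 1.58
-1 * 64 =-64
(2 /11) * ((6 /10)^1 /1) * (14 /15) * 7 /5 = 196 /1375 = 0.14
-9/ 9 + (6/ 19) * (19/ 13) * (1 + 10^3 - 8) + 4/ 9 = 53557/ 117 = 457.75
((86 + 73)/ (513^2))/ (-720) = -53/ 63160560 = -0.00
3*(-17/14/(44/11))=-0.91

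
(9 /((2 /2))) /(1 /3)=27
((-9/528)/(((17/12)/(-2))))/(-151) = -9/56474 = -0.00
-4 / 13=-0.31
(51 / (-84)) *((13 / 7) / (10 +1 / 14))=-221 / 1974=-0.11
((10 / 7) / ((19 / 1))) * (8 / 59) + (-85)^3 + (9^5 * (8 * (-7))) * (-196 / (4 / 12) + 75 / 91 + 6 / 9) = 197781121316601 / 102011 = 1938821512.55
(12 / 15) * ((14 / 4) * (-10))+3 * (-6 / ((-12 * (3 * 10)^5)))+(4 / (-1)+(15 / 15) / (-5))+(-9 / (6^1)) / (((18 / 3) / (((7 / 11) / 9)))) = -5741189989 / 178200000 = -32.22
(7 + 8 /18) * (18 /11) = 134 /11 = 12.18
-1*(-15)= 15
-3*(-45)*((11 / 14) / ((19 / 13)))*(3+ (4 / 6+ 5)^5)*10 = 4242769.38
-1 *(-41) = 41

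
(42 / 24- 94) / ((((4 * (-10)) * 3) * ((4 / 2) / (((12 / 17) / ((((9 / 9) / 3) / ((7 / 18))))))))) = 861 / 2720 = 0.32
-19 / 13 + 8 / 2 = 33 / 13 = 2.54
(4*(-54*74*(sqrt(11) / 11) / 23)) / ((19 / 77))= -111888*sqrt(11) / 437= -849.18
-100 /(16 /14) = -175 /2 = -87.50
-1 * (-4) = 4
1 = 1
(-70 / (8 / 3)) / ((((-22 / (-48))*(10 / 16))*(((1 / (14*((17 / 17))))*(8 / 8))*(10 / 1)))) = -7056 / 55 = -128.29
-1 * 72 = -72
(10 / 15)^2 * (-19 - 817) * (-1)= 3344 / 9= 371.56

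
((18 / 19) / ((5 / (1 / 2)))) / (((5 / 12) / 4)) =432 / 475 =0.91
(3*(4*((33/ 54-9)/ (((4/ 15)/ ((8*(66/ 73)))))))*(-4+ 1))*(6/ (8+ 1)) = 398640/ 73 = 5460.82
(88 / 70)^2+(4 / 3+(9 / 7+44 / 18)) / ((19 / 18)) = 148434 / 23275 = 6.38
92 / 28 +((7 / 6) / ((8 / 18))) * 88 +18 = 1766 / 7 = 252.29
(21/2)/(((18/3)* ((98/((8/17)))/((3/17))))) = 3/2023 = 0.00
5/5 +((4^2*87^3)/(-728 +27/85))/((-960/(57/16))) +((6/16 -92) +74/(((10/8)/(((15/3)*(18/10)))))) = 9815434433/19792960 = 495.91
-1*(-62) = 62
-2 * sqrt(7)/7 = -0.76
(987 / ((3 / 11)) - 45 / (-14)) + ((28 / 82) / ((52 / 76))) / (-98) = 3861275 / 1066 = 3622.21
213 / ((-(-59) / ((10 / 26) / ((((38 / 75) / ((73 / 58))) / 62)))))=180757125 / 845234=213.85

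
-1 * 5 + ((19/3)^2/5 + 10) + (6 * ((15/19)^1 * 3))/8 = 50611/3420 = 14.80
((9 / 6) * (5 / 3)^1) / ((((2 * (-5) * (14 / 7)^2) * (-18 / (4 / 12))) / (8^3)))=16 / 27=0.59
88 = 88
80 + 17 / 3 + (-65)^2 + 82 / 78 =168157 / 39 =4311.72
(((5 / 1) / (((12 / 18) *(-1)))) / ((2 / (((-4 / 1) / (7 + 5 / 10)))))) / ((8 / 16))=4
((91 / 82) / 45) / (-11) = -0.00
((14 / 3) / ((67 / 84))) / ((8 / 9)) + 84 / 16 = 3171 / 268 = 11.83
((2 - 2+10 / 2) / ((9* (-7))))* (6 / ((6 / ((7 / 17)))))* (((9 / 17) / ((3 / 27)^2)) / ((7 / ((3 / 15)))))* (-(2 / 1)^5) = 2592 / 2023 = 1.28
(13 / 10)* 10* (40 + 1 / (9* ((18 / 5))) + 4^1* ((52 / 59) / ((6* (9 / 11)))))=529.74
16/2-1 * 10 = -2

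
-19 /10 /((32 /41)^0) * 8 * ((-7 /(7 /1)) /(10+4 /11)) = 22 /15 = 1.47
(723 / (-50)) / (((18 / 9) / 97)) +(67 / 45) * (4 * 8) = -588299 / 900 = -653.67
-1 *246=-246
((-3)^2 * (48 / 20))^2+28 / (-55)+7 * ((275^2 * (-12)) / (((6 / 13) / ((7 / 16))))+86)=-13245259663 / 2200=-6020572.57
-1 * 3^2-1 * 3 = -12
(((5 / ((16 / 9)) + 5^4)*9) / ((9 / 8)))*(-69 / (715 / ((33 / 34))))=-470.43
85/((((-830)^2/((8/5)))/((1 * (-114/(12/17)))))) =-5491/172225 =-0.03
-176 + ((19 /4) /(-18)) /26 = -329491 /1872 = -176.01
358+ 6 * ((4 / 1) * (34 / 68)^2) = 364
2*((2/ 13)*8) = 32/ 13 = 2.46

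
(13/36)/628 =13/22608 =0.00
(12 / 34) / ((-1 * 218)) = -3 / 1853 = -0.00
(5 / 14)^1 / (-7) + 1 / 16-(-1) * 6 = 4713 / 784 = 6.01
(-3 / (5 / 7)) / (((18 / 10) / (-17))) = 119 / 3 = 39.67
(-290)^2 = 84100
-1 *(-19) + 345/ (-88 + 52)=113/ 12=9.42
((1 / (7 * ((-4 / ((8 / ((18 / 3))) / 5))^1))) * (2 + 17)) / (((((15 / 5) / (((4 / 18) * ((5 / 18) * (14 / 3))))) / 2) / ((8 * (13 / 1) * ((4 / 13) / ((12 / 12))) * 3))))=-2432 / 729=-3.34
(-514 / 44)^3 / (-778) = 16974593 / 8284144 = 2.05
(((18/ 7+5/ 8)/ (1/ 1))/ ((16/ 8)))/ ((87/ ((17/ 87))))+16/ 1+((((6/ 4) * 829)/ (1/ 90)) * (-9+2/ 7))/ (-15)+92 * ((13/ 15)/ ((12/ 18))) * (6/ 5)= 1381305154939/ 21193200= 65176.81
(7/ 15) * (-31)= -217/ 15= -14.47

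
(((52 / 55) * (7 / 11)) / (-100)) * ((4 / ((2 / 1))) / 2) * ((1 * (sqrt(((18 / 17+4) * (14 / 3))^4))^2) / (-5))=191226175818496 / 511618325625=373.77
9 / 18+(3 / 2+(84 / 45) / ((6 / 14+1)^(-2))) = 122 / 21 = 5.81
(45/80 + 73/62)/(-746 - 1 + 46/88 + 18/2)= -9493/4023676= -0.00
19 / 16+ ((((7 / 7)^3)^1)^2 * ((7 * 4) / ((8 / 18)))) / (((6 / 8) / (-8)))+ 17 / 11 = -117791 / 176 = -669.27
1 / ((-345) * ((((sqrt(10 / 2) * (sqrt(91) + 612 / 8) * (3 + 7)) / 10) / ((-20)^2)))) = -1632 * sqrt(5) / 530035 + 64 * sqrt(455) / 1590105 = -0.01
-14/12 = -1.17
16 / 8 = 2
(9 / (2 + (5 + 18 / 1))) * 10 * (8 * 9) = 1296 / 5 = 259.20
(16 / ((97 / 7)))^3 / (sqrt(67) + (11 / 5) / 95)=-3670374400 / 6898326611721 + 158493440000 * sqrt(67) / 6898326611721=0.19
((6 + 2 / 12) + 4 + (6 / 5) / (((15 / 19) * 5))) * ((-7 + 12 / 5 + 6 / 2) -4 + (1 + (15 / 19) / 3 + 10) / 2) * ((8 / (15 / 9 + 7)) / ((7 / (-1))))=-47118 / 1080625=-0.04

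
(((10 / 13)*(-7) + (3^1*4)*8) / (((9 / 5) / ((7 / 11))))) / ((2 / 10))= 206150 / 1287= 160.18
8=8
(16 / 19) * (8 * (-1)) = -128 / 19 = -6.74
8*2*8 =128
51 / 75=17 / 25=0.68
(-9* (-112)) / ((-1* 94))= -504 / 47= -10.72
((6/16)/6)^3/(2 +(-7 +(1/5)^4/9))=-5625/115195904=-0.00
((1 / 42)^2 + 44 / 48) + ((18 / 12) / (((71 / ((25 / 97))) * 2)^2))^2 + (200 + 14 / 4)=12979453352661795602017 / 63494907580014732864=204.42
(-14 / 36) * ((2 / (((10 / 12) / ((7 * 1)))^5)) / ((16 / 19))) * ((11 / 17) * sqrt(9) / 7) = -569051406 / 53125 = -10711.56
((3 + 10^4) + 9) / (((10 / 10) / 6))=60072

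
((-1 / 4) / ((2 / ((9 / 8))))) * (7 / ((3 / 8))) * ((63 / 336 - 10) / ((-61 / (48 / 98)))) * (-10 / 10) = 1413 / 6832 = 0.21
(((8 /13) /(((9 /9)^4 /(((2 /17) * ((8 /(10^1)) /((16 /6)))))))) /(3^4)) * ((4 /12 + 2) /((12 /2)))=28 /268515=0.00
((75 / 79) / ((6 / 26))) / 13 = 25 / 79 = 0.32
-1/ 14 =-0.07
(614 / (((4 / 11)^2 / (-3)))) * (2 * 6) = -334323 / 2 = -167161.50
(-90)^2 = 8100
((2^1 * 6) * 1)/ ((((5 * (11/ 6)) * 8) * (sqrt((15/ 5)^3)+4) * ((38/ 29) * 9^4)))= -58/ 8379855+29 * sqrt(3)/ 5586570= 0.00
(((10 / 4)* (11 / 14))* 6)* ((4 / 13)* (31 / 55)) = 186 / 91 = 2.04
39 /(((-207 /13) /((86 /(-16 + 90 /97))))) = 13.98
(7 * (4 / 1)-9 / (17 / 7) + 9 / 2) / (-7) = -979 / 238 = -4.11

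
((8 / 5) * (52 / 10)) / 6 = 104 / 75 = 1.39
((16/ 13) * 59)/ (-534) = -472/ 3471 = -0.14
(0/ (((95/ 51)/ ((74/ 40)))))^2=0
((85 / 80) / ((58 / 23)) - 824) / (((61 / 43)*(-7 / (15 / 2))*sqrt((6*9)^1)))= 23474345*sqrt(6) / 679296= 84.65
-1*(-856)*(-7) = -5992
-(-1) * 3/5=3/5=0.60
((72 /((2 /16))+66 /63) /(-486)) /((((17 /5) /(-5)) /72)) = 1211800 /9639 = 125.72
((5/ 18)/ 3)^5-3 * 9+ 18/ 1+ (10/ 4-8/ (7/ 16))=-79665109789/ 3214155168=-24.79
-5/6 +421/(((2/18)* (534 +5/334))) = 6.26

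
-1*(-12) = 12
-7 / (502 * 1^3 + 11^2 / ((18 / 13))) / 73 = -126 / 774457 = -0.00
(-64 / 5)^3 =-262144 / 125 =-2097.15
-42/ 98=-3/ 7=-0.43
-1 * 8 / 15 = -8 / 15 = -0.53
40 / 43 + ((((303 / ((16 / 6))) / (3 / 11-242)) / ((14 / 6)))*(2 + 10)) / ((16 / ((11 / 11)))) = 19955027 / 25611488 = 0.78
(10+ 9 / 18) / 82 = 21 / 164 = 0.13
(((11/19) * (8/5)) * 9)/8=99/95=1.04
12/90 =2/15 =0.13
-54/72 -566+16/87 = -197165/348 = -566.57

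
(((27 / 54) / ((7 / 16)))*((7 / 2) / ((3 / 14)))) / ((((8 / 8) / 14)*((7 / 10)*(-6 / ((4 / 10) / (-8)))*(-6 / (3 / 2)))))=-7 / 9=-0.78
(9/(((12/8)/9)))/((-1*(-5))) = 54/5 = 10.80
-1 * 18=-18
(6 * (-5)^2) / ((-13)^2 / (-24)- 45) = -3600 / 1249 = -2.88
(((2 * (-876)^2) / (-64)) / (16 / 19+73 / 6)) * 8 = -21870216 / 1483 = -14747.28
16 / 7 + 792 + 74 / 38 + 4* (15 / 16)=425591 / 532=799.98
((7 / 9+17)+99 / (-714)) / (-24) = -37783 / 51408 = -0.73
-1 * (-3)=3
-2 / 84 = -1 / 42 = -0.02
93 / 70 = 1.33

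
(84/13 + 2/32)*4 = 1357/52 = 26.10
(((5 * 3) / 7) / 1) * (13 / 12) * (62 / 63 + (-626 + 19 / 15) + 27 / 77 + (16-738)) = -30301739 / 9702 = -3123.25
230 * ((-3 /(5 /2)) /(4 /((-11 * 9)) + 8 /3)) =-6831 /65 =-105.09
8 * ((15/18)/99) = 0.07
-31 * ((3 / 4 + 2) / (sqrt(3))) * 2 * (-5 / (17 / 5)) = 8525 * sqrt(3) / 102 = 144.76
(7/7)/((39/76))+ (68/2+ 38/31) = 44944/1209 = 37.17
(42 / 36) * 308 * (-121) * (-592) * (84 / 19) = 2162140288 / 19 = 113796857.26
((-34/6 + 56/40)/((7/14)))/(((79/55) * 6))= -704/711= -0.99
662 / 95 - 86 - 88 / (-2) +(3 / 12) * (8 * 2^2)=-2568 / 95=-27.03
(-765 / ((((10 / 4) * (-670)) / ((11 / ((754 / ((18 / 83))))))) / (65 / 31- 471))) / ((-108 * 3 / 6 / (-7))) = -28541436 / 324957035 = -0.09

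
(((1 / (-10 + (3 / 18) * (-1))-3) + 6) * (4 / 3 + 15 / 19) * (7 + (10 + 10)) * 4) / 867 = 257004 / 334951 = 0.77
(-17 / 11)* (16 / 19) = -272 / 209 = -1.30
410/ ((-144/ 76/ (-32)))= 62320/ 9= 6924.44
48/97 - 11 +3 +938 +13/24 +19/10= 10859381/11640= 932.94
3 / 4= 0.75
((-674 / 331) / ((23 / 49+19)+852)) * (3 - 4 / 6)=-0.01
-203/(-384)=203/384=0.53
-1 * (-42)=42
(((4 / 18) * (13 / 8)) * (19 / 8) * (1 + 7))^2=47.07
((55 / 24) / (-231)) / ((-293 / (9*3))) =15 / 16408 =0.00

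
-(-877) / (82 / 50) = 21925 / 41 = 534.76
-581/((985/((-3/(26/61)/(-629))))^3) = -3560650947/4180042252783864909000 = -0.00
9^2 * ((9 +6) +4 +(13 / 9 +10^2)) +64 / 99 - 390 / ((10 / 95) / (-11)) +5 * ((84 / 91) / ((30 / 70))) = 65022349 / 1287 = 50522.42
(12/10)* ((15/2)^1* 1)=9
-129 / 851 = -0.15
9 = 9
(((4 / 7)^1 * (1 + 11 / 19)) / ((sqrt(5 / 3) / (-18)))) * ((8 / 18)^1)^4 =-4096 * sqrt(15) / 32319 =-0.49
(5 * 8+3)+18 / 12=89 / 2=44.50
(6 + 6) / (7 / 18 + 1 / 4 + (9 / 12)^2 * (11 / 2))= 3456 / 1075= 3.21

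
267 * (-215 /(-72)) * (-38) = -363565 /12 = -30297.08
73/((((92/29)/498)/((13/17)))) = 6852729/782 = 8763.08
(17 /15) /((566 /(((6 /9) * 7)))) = 119 /12735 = 0.01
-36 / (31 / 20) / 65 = -144 / 403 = -0.36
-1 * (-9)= 9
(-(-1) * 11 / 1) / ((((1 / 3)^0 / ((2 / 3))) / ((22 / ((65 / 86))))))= 41624 / 195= 213.46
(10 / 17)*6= 60 / 17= 3.53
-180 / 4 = -45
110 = 110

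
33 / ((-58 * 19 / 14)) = -231 / 551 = -0.42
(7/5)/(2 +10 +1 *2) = 1/10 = 0.10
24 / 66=4 / 11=0.36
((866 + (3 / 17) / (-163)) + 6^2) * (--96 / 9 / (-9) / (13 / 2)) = -159964096 / 972621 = -164.47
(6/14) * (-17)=-51/7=-7.29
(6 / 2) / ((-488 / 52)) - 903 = -110205 / 122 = -903.32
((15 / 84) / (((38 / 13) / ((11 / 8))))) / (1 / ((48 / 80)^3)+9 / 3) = 19305 / 1753472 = 0.01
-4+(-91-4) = -99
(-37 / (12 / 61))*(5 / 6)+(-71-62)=-20861 / 72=-289.74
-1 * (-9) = 9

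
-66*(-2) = 132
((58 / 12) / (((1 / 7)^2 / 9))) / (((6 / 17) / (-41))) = -247609.25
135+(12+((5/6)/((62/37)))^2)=147.25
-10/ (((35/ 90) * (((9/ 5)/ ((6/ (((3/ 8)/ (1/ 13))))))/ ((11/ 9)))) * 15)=-3520/ 2457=-1.43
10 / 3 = 3.33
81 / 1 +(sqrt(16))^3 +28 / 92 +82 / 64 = 107887 / 736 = 146.59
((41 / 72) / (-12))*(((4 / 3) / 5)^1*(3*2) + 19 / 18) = -9799 / 77760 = -0.13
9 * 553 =4977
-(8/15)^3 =-512/3375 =-0.15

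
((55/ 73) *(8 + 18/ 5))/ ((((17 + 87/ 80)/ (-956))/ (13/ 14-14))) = 6038.10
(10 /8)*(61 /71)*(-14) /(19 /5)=-10675 /2698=-3.96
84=84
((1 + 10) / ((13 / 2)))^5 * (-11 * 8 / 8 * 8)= -1221.46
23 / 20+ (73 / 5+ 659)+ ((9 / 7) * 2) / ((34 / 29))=676.94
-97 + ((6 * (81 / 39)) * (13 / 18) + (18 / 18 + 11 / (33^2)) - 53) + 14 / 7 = -13661 / 99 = -137.99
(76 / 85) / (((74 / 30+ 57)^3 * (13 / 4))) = 12825 / 9803177228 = 0.00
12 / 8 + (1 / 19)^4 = 390965 / 260642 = 1.50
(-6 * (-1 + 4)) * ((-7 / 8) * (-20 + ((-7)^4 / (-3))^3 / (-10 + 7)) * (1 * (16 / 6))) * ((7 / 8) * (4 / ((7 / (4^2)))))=1550223985072 / 27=57415703150.81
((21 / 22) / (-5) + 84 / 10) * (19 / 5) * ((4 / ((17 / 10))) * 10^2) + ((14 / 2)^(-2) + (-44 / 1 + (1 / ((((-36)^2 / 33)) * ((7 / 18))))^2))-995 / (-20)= 38769611635 / 5277888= 7345.67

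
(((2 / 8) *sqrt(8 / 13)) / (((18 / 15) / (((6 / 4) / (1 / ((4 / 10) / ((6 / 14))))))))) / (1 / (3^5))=567 *sqrt(26) / 52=55.60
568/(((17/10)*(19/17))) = 298.95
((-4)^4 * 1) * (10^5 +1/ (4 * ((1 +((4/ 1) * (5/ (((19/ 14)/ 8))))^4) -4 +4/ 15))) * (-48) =-464049734930649768391680/ 377644641056839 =-1228800000.00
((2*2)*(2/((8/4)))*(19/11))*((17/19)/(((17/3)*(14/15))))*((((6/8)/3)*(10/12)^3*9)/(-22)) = -0.07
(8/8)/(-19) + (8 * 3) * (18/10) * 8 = 32827/95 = 345.55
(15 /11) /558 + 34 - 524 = -1002535 /2046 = -490.00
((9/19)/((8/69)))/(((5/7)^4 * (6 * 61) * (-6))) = -165669/23180000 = -0.01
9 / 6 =3 / 2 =1.50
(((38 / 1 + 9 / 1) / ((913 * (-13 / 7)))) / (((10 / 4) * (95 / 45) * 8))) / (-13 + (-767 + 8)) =2961 / 3481889840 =0.00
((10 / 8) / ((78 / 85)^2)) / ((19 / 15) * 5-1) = 36125 / 129792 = 0.28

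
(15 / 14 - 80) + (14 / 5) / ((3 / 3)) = -5329 / 70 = -76.13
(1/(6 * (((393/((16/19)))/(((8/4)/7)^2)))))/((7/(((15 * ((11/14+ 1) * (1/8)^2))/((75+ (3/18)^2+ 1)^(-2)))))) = 19110125/1896737472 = 0.01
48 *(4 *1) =192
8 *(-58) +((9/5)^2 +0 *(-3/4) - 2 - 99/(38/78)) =-316336/475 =-665.97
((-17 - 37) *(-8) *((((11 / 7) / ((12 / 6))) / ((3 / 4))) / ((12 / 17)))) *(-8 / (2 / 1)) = -17952 / 7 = -2564.57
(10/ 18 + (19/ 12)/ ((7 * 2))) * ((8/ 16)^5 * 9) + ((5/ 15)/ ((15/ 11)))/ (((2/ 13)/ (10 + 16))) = 3346493/ 80640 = 41.50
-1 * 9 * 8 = -72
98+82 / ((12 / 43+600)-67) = 2250764 / 22931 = 98.15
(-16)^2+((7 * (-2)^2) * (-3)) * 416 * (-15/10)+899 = 53571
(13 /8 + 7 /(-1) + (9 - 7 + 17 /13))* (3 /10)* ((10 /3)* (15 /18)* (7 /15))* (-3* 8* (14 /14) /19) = 1505 /1482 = 1.02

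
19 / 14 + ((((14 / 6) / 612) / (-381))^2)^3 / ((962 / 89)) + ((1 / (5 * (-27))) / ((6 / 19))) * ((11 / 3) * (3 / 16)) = 5290090391444581896698169390700652299867 / 3944836715617288521568491144153891102720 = 1.34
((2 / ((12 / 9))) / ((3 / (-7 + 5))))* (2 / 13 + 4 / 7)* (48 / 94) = -0.37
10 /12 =5 /6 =0.83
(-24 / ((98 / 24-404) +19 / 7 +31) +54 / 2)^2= 693161148969 / 946239121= 732.54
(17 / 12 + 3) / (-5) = -53 / 60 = -0.88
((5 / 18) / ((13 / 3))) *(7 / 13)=35 / 1014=0.03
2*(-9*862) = -15516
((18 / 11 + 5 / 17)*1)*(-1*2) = -722 / 187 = -3.86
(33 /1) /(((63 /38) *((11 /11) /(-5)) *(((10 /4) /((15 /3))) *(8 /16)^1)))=-8360 /21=-398.10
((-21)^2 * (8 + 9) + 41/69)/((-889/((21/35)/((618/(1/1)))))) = -258667/31590615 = -0.01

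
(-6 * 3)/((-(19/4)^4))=0.04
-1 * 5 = -5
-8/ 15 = -0.53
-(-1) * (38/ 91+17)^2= 2512225/ 8281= 303.37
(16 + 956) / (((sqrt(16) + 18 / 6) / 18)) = 17496 / 7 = 2499.43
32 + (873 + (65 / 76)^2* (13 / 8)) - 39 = 40071053 / 46208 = 867.19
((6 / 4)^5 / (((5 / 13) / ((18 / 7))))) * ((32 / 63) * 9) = 56862 / 245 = 232.09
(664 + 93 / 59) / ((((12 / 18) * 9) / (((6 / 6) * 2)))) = 39269 / 177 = 221.86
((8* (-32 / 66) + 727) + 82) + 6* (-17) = 23203 / 33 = 703.12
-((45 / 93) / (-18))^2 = -25 / 34596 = -0.00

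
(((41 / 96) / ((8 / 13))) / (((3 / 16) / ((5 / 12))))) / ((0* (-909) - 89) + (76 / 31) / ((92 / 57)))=-0.02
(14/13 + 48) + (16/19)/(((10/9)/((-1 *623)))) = -522518/1235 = -423.09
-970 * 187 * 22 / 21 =-3990580 / 21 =-190027.62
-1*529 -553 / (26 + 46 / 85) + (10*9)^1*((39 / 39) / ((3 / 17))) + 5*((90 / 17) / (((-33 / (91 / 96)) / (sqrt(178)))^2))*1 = -8007320009 / 222748416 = -35.95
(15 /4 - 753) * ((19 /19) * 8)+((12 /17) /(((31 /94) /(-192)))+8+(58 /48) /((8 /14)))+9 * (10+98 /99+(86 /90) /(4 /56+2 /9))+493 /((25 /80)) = -482759828897 /102954720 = -4689.05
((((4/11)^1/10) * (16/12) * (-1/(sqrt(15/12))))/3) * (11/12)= -4 * sqrt(5)/675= -0.01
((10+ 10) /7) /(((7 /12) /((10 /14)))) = 1200 /343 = 3.50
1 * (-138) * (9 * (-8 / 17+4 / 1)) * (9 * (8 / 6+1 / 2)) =-72328.24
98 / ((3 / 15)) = 490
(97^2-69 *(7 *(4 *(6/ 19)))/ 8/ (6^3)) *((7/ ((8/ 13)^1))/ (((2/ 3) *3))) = 390421213/ 7296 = 53511.68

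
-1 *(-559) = 559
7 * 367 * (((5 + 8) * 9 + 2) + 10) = 331401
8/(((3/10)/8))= 640/3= 213.33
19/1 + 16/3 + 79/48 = 1247/48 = 25.98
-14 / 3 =-4.67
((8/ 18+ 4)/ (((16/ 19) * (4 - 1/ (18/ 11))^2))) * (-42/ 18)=-3990/ 3721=-1.07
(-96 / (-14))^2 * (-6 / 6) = -2304 / 49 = -47.02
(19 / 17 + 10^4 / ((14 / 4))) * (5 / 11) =1700665 / 1309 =1299.21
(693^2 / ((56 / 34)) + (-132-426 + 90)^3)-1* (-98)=-408846217 / 4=-102211554.25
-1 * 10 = -10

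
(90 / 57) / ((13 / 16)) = 480 / 247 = 1.94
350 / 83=4.22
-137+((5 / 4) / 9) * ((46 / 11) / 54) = -1464689 / 10692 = -136.99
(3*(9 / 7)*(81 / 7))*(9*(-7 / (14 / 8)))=-78732 / 49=-1606.78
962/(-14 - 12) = -37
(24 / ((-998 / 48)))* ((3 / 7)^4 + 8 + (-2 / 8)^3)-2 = -13485053 / 1198099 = -11.26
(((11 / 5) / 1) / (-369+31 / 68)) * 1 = -748 / 125305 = -0.01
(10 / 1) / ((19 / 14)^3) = 27440 / 6859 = 4.00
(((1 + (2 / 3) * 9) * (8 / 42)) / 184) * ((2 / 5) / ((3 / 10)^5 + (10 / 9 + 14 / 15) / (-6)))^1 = -180000 / 21009097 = -0.01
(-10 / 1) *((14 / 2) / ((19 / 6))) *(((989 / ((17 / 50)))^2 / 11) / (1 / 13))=-13351351650000 / 60401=-221045208.69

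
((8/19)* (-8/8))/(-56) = 1/133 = 0.01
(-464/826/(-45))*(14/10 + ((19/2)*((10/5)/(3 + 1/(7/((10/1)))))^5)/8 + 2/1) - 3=-2622479115307/886787952225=-2.96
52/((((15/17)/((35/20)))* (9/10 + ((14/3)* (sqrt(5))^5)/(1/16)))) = -83538/15679999271 + 173264000* sqrt(5)/15679999271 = 0.02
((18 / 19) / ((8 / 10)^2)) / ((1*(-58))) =-225 / 8816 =-0.03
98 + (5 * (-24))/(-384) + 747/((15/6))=31769/80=397.11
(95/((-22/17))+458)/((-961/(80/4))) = -84610/10571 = -8.00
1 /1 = 1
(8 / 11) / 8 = 1 / 11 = 0.09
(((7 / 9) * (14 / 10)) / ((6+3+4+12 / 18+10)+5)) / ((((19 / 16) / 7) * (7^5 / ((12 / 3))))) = 32 / 600495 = 0.00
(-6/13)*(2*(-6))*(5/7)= 360/91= 3.96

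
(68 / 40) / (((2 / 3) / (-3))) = -153 / 20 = -7.65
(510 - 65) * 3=1335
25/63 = 0.40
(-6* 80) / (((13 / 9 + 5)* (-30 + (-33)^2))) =-720 / 10237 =-0.07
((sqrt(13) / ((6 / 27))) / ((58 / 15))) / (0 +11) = 135*sqrt(13) / 1276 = 0.38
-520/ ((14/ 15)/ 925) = -3607500/ 7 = -515357.14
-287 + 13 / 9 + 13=-2453 / 9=-272.56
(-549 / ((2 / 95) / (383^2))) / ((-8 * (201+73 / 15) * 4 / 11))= 1262343191175 / 197632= 6387342.09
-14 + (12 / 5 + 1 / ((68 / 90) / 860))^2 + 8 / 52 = 122199715008 / 93925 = 1301035.03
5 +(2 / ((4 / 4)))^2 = 9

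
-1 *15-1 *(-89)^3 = 704954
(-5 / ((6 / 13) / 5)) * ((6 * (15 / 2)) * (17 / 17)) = -4875 / 2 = -2437.50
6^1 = 6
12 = 12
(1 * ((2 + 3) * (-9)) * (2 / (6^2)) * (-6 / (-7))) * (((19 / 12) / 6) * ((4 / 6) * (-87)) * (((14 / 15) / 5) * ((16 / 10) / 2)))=1102 / 225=4.90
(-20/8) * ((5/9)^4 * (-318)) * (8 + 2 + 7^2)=9771875/2187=4468.16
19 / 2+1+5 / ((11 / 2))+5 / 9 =11.96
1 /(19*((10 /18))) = 9 /95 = 0.09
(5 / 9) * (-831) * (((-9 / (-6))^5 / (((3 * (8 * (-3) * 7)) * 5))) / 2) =2493 / 3584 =0.70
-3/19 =-0.16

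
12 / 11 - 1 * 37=-35.91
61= 61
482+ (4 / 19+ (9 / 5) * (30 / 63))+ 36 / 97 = 6236844 / 12901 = 483.44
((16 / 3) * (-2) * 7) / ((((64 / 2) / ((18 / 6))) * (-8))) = 7 / 8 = 0.88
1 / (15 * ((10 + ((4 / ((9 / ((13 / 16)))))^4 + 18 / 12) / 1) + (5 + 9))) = 559872 / 214293845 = 0.00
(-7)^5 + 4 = -16803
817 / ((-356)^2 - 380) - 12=-1515455 / 126356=-11.99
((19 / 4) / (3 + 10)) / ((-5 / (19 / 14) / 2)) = -361 / 1820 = -0.20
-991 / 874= -1.13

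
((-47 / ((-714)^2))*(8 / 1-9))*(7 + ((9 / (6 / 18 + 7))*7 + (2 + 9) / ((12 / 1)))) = 102413 / 67293072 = 0.00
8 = 8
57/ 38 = 3/ 2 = 1.50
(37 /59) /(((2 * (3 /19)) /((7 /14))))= 703 /708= 0.99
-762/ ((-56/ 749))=40767/ 4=10191.75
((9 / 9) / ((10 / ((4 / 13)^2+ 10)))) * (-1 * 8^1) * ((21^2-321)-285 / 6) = -98948 / 169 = -585.49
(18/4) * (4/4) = 9/2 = 4.50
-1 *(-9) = 9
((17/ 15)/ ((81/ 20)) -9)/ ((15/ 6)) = -4238/ 1215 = -3.49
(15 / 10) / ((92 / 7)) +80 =80.11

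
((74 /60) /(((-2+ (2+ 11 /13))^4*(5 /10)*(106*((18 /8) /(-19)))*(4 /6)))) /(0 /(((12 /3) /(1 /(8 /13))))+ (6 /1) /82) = -823213703 /104756355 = -7.86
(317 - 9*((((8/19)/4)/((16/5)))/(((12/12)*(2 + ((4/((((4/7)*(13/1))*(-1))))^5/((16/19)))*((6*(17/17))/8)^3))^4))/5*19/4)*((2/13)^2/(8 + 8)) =101253760008882192998331477519652707485/215935377451013639271381409561616058916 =0.47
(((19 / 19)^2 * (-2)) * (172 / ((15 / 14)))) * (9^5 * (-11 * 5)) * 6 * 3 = 18769078944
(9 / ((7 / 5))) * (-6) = -270 / 7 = -38.57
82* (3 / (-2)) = -123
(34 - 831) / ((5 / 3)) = -2391 / 5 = -478.20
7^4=2401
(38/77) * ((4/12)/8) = 0.02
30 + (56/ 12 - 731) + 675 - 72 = -280/ 3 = -93.33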